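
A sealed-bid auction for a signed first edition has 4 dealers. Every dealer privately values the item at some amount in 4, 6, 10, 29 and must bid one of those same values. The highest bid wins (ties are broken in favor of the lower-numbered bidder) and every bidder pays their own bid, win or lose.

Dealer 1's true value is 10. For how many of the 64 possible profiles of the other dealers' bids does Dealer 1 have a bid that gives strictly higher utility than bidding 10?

45

Others bid (4, 4, 4): truth gives 0; bid 4 gives 6 > 0. Violating.
Others bid (4, 4, 6): truth gives 0; bid 6 gives 4 > 0. Violating.
Others bid (4, 4, 29): truth gives -10; bid 4 gives -4 > -10. Violating.
Others bid (4, 6, 4): truth gives 0; bid 6 gives 4 > 0. Violating.
Others bid (4, 4, 10): truth gives 0; no alternative beats it.
Others bid (4, 6, 10): truth gives 0; no alternative beats it.
(Checking all 64 profiles: 45 have a profitable deviation, 19 do not.)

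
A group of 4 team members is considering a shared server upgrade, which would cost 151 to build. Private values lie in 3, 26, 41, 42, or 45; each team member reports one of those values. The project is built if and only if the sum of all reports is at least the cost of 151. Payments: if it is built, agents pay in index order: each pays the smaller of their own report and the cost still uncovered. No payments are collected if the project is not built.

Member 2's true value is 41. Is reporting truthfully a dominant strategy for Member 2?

No

Consider the case where Member 1 reports 41, Member 3 reports 41 and Member 4 reports 45.
Truthful report 41: project built, pays 41, utility 41 - 41 = 0.
Report 26 instead: project built, pays 26, utility 41 - 26 = 15.
Since 15 > 0, reporting 26 is strictly better here, so truthful reporting is not dominant.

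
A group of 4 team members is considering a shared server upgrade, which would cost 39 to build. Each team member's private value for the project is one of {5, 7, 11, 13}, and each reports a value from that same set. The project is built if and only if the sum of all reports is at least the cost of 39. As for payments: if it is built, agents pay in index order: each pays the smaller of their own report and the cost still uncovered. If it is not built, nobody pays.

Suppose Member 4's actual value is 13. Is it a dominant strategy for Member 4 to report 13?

Check each profile of the others' reports and compare truth against every alternative report.
Others report (5, 11, 11): truth gives 1, best alternative gives 0.
Others report (7, 7, 13): truth gives 1, best alternative gives 0.
Others report (7, 13, 7): truth gives 1, best alternative gives 0.
Others report (11, 5, 11): truth gives 1, best alternative gives 0.
Others report (11, 11, 5): truth gives 1, best alternative gives 0.
Others report (13, 7, 7): truth gives 1, best alternative gives 0.
(Remaining 58 profiles checked similarly; truth is weakly best in each.)
In every case the truthful report is at least as good as any alternative, so it is a dominant strategy.

Yes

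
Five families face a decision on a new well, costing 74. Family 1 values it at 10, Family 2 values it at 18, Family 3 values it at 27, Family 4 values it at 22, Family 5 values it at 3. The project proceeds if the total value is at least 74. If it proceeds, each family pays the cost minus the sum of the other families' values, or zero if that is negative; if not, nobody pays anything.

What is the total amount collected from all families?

53

Total value 80 ≥ cost 74, so it is built.
Family 1: others sum to 70; max(0, 74 - 70) = 4.
Family 2: others sum to 62; max(0, 74 - 62) = 12.
Family 3: others sum to 53; max(0, 74 - 53) = 21.
Family 4: others sum to 58; max(0, 74 - 58) = 16.
Family 5: others sum to 77; max(0, 74 - 77) = 0.
Total collected = 4 + 12 + 21 + 16 + 0 = 53.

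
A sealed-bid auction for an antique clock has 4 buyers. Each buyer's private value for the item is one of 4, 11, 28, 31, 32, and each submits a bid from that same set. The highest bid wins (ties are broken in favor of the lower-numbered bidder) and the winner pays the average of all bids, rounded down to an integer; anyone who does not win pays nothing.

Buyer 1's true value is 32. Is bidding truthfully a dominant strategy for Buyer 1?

Consider the case where Buyer 2 bids 4, Buyer 3 bids 4 and Buyer 4 bids 4.
Truthful bid 32: wins, pays 11, utility 32 - 11 = 21.
Bid 4 instead: wins, pays 4, utility 32 - 4 = 28.
Since 28 > 21, bidding 4 is strictly better here, so truthful bidding is not dominant.

No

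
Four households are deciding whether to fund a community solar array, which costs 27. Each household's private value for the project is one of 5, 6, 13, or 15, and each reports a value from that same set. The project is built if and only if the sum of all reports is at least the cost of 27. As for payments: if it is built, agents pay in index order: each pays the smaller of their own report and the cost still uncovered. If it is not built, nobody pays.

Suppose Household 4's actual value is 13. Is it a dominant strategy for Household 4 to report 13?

Check each profile of the others' reports and compare truth against every alternative report.
Others report (5, 13, 13): truth gives 13, best alternative gives 13.
Others report (5, 13, 15): truth gives 13, best alternative gives 13.
Others report (5, 15, 13): truth gives 13, best alternative gives 13.
Others report (5, 15, 15): truth gives 13, best alternative gives 13.
Others report (6, 6, 15): truth gives 13, best alternative gives 13.
Others report (6, 13, 13): truth gives 13, best alternative gives 13.
(Remaining 58 profiles checked similarly; truth is weakly best in each.)
In every case the truthful report is at least as good as any alternative, so it is a dominant strategy.

Yes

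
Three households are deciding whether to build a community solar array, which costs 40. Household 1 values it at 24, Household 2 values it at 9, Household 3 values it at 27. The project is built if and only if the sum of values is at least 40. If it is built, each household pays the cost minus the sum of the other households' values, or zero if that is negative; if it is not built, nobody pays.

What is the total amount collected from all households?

11

Total value 60 ≥ cost 40, so it is built.
Household 1: others sum to 36; max(0, 40 - 36) = 4.
Household 2: others sum to 51; max(0, 40 - 51) = 0.
Household 3: others sum to 33; max(0, 40 - 33) = 7.
Total collected = 4 + 0 + 7 = 11.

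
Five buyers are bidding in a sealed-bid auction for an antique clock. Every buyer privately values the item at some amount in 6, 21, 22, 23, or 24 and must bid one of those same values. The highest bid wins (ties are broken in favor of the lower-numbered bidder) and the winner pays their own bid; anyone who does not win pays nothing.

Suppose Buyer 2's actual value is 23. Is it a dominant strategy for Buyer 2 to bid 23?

No

Consider the case where Buyer 1 bids 6, Buyer 3 bids 6, Buyer 4 bids 6 and Buyer 5 bids 6.
Truthful bid 23: wins, pays 23, utility 23 - 23 = 0.
Bid 21 instead: wins, pays 21, utility 23 - 21 = 2.
Since 2 > 0, bidding 21 is strictly better here, so truthful bidding is not dominant.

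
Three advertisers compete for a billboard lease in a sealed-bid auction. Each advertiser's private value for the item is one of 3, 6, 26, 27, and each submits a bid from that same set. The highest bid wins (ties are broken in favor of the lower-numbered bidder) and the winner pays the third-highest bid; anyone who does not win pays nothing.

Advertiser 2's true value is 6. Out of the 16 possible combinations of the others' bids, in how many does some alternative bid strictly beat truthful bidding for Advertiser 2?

Others bid (3, 26): truth gives 0; bid 26 gives 3 > 0. Violating.
Others bid (3, 27): truth gives 0; bid 27 gives 3 > 0. Violating.
Others bid (6, 3): truth gives 0; bid 26 gives 3 > 0. Violating.
Others bid (26, 3): truth gives 0; bid 27 gives 3 > 0. Violating.
Others bid (3, 3): truth gives 3; no alternative beats it.
Others bid (3, 6): truth gives 3; no alternative beats it.
(Checking all 16 profiles: 4 have a profitable deviation, 12 do not.)

4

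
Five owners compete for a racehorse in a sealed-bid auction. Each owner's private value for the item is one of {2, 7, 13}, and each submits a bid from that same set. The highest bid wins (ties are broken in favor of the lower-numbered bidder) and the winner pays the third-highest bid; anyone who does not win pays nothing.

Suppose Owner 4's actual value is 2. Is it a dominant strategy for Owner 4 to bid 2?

Check each profile of the others' bids and compare truth against every alternative bid.
Others bid (2, 2, 2, 2): truth gives 0, best alternative gives 0.
Others bid (2, 2, 2, 7): truth gives 0, best alternative gives 0.
Others bid (2, 2, 2, 13): truth gives 0, best alternative gives 0.
Others bid (2, 2, 7, 2): truth gives 0, best alternative gives 0.
Others bid (2, 2, 7, 7): truth gives 0, best alternative gives 0.
Others bid (2, 2, 7, 13): truth gives 0, best alternative gives 0.
(Remaining 75 profiles checked similarly; truth is weakly best in each.)
In every case the truthful bid is at least as good as any alternative, so it is a dominant strategy.

Yes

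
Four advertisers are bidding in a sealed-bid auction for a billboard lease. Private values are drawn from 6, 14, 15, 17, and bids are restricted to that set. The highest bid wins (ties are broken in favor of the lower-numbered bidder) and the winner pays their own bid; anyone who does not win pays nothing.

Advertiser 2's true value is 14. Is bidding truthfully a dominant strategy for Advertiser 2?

Check each profile of the others' bids and compare truth against every alternative bid.
Others bid (6, 6, 6): truth gives 0, best alternative gives 0.
Others bid (6, 6, 14): truth gives 0, best alternative gives 0.
Others bid (6, 6, 15): truth gives 0, best alternative gives 0.
Others bid (6, 6, 17): truth gives 0, best alternative gives 0.
Others bid (6, 14, 6): truth gives 0, best alternative gives 0.
Others bid (6, 14, 14): truth gives 0, best alternative gives 0.
(Remaining 58 profiles checked similarly; truth is weakly best in each.)
In every case the truthful bid is at least as good as any alternative, so it is a dominant strategy.

Yes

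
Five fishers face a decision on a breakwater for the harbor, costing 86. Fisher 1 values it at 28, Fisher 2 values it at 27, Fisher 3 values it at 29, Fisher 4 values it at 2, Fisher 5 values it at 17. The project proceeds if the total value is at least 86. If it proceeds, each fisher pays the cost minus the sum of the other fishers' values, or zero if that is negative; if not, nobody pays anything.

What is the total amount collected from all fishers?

Total value 103 ≥ cost 86, so it is built.
Fisher 1: others sum to 75; max(0, 86 - 75) = 11.
Fisher 2: others sum to 76; max(0, 86 - 76) = 10.
Fisher 3: others sum to 74; max(0, 86 - 74) = 12.
Fisher 4: others sum to 101; max(0, 86 - 101) = 0.
Fisher 5: others sum to 86; max(0, 86 - 86) = 0.
Total collected = 11 + 10 + 12 + 0 + 0 = 33.

33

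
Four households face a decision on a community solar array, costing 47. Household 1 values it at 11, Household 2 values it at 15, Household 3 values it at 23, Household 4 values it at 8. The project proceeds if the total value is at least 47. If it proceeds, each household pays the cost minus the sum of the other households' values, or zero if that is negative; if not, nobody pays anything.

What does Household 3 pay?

13

Total value 57 ≥ cost 47, so the project is built.
The other households' values sum to 34.
Cost minus that sum is 47 - 34 = 13.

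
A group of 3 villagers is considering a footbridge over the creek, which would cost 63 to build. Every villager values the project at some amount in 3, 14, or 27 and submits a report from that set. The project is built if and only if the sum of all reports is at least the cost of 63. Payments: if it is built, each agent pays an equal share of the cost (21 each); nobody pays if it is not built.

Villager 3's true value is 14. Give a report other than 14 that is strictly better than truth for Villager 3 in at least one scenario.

Suppose Villager 1 reports 27 and Villager 2 reports 27.
Report 14: project built, pays 21, utility 14 - 21 = -7.
Report 3: project not built, utility 0.
So reporting 3 beats truth here (0 > -7).

3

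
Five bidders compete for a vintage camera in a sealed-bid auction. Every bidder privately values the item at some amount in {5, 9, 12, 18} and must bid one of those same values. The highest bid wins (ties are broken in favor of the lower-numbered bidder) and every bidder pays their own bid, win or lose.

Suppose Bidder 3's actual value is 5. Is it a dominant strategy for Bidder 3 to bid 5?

Consider the case where Bidder 1 bids 5, Bidder 2 bids 5, Bidder 4 bids 5 and Bidder 5 bids 5.
Truthful bid 5: loses but pays 5, utility -5.
Bid 9 instead: wins, pays 9, utility 5 - 9 = -4.
Since -4 > -5, bidding 9 is strictly better here, so truthful bidding is not dominant.

No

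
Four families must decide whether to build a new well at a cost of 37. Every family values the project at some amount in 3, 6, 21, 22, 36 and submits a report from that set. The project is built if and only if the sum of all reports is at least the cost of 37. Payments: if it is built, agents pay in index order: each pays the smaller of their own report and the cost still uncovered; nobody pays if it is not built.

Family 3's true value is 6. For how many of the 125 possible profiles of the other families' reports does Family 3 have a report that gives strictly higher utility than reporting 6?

Others report (3, 3, 36): truth gives 0; report 3 gives 3 > 0. Violating.
Others report (3, 6, 36): truth gives 0; report 3 gives 3 > 0. Violating.
Others report (3, 21, 21): truth gives 0; report 3 gives 3 > 0. Violating.
Others report (3, 21, 22): truth gives 0; report 3 gives 3 > 0. Violating.
Others report (3, 3, 3): truth gives 0; no alternative beats it.
Others report (3, 3, 6): truth gives 0; no alternative beats it.
(Checking all 125 profiles: 31 have a profitable deviation, 94 do not.)

31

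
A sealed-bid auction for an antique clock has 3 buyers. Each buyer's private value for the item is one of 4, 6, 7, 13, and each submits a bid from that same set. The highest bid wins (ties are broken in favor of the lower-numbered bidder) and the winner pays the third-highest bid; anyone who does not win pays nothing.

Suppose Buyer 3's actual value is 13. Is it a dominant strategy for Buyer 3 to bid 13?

Yes

Check each profile of the others' bids and compare truth against every alternative bid.
Others bid (4, 7): truth gives 9, best alternative gives 0.
Others bid (7, 4): truth gives 9, best alternative gives 0.
Others bid (6, 7): truth gives 7, best alternative gives 0.
Others bid (7, 6): truth gives 7, best alternative gives 0.
Others bid (7, 7): truth gives 6, best alternative gives 0.
Others bid (4, 4): truth gives 9, best alternative gives 9.
(Remaining 10 profiles checked similarly; truth is weakly best in each.)
In every case the truthful bid is at least as good as any alternative, so it is a dominant strategy.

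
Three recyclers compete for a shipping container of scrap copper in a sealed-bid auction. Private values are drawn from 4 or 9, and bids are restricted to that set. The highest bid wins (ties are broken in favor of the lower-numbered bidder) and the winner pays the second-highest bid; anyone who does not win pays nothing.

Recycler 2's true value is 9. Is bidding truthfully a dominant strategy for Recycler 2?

Yes

Check each profile of the others' bids and compare truth against every alternative bid.
Others bid (4, 4): truth gives 5, best alternative gives 0.
Others bid (4, 9): truth gives 0, best alternative gives 0.
Others bid (9, 4): truth gives 0, best alternative gives 0.
Others bid (9, 9): truth gives 0, best alternative gives 0.
In every case the truthful bid is at least as good as any alternative, so it is a dominant strategy.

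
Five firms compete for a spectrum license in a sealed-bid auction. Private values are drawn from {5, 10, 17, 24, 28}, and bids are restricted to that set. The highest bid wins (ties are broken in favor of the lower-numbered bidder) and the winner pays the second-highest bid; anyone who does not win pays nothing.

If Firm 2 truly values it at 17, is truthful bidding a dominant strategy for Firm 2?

Check each profile of the others' bids and compare truth against every alternative bid.
Others bid (5, 5, 5, 5): truth gives 12, best alternative gives 12.
Others bid (5, 5, 5, 10): truth gives 7, best alternative gives 7.
Others bid (5, 5, 10, 5): truth gives 7, best alternative gives 7.
Others bid (5, 5, 10, 10): truth gives 7, best alternative gives 7.
Others bid (5, 10, 5, 5): truth gives 7, best alternative gives 7.
Others bid (5, 10, 5, 10): truth gives 7, best alternative gives 7.
(Remaining 619 profiles checked similarly; truth is weakly best in each.)
In every case the truthful bid is at least as good as any alternative, so it is a dominant strategy.

Yes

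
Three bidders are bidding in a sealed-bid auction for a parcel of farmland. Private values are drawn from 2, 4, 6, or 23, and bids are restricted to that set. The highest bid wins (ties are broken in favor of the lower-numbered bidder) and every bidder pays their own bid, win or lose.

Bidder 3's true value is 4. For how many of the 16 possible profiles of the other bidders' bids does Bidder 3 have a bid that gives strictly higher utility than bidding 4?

15

Others bid (2, 4): truth gives -4; bid 2 gives -2 > -4. Violating.
Others bid (2, 6): truth gives -4; bid 2 gives -2 > -4. Violating.
Others bid (2, 23): truth gives -4; bid 2 gives -2 > -4. Violating.
Others bid (4, 2): truth gives -4; bid 2 gives -2 > -4. Violating.
Others bid (2, 2): truth gives 0; no alternative beats it.
(Checking all 16 profiles: 15 have a profitable deviation, 1 does not.)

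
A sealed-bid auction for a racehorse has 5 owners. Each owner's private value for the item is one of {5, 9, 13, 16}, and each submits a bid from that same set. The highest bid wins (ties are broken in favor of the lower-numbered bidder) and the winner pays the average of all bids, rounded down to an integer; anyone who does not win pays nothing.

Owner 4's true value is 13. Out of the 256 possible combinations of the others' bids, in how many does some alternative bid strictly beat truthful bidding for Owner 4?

Others bid (5, 5, 5, 5): truth gives 7; bid 9 gives 8 > 7. Violating.
Others bid (5, 5, 5, 9): truth gives 6; bid 9 gives 7 > 6. Violating.
Others bid (5, 5, 5, 16): truth gives 0; bid 16 gives 4 > 0. Violating.
Others bid (5, 5, 9, 16): truth gives 0; bid 16 gives 3 > 0. Violating.
Others bid (5, 5, 5, 13): truth gives 5; no alternative beats it.
Others bid (5, 5, 9, 5): truth gives 6; no alternative beats it.
(Checking all 256 profiles: 81 have a profitable deviation, 175 do not.)

81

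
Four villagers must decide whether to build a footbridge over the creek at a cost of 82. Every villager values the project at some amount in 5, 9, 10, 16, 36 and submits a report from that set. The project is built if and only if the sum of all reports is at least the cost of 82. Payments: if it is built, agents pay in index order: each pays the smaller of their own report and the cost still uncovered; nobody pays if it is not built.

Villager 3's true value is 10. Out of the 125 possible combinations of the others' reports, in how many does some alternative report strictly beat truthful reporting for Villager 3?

13

Others report (5, 36, 36): truth gives 0; report 5 gives 5 > 0. Violating.
Others report (9, 36, 36): truth gives 0; report 5 gives 5 > 0. Violating.
Others report (10, 36, 36): truth gives 0; report 5 gives 5 > 0. Violating.
Others report (16, 36, 36): truth gives 0; report 5 gives 5 > 0. Violating.
Others report (5, 5, 5): truth gives 0; no alternative beats it.
Others report (5, 5, 9): truth gives 0; no alternative beats it.
(Checking all 125 profiles: 13 have a profitable deviation, 112 do not.)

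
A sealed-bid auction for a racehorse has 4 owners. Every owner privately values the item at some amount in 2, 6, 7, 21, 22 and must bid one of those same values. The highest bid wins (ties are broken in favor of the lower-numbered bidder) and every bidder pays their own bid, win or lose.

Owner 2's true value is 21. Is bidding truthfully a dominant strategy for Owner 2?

Consider the case where Owner 1 bids 2, Owner 3 bids 2 and Owner 4 bids 2.
Truthful bid 21: wins, pays 21, utility 21 - 21 = 0.
Bid 6 instead: wins, pays 6, utility 21 - 6 = 15.
Since 15 > 0, bidding 6 is strictly better here, so truthful bidding is not dominant.

No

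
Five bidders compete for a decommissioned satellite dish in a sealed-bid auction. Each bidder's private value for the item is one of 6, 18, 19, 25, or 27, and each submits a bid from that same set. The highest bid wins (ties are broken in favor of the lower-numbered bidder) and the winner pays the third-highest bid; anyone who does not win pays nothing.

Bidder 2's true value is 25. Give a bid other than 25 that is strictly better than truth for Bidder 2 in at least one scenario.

Suppose Bidder 1 bids 6, Bidder 3 bids 6, Bidder 4 bids 6 and Bidder 5 bids 27.
Bid 25: loses, pays 0, utility 0.
Bid 27: wins, pays 6, utility 25 - 6 = 19.
So bidding 27 beats truth here (19 > 0).

27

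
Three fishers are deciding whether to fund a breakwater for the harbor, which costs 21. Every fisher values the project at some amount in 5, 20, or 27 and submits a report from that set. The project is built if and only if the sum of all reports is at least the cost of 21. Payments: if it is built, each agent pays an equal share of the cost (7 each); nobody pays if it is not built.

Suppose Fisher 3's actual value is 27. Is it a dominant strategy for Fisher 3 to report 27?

Yes

Check each profile of the others' reports and compare truth against every alternative report.
Others report (5, 5): truth gives 20, best alternative gives 20.
Others report (5, 20): truth gives 20, best alternative gives 20.
Others report (5, 27): truth gives 20, best alternative gives 20.
Others report (20, 5): truth gives 20, best alternative gives 20.
Others report (20, 20): truth gives 20, best alternative gives 20.
Others report (20, 27): truth gives 20, best alternative gives 20.
(Remaining 3 profiles checked similarly; truth is weakly best in each.)
In every case the truthful report is at least as good as any alternative, so it is a dominant strategy.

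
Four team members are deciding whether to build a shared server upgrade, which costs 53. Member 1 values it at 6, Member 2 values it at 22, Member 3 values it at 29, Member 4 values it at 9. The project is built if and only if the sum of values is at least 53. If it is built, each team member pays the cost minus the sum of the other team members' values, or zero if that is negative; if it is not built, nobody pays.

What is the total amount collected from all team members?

Total value 66 ≥ cost 53, so it is built.
Member 1: others sum to 60; max(0, 53 - 60) = 0.
Member 2: others sum to 44; max(0, 53 - 44) = 9.
Member 3: others sum to 37; max(0, 53 - 37) = 16.
Member 4: others sum to 57; max(0, 53 - 57) = 0.
Total collected = 0 + 9 + 16 + 0 = 25.

25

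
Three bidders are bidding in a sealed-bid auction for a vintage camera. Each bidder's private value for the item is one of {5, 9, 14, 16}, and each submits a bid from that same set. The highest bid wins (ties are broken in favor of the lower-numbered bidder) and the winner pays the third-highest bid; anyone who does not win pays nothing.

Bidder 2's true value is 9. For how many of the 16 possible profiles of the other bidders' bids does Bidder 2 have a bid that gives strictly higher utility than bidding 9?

4

Others bid (5, 14): truth gives 0; bid 14 gives 4 > 0. Violating.
Others bid (5, 16): truth gives 0; bid 16 gives 4 > 0. Violating.
Others bid (9, 5): truth gives 0; bid 14 gives 4 > 0. Violating.
Others bid (14, 5): truth gives 0; bid 16 gives 4 > 0. Violating.
Others bid (5, 5): truth gives 4; no alternative beats it.
Others bid (5, 9): truth gives 4; no alternative beats it.
(Checking all 16 profiles: 4 have a profitable deviation, 12 do not.)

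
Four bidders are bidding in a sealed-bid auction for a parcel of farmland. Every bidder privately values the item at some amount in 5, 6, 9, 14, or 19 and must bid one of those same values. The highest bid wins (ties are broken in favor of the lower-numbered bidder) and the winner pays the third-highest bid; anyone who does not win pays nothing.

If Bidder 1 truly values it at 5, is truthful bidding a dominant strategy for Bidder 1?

Check each profile of the others' bids and compare truth against every alternative bid.
Others bid (5, 6, 6): truth gives 0, best alternative gives -1.
Others bid (6, 5, 6): truth gives 0, best alternative gives -1.
Others bid (6, 6, 5): truth gives 0, best alternative gives -1.
Others bid (6, 6, 6): truth gives 0, best alternative gives -1.
Others bid (5, 5, 5): truth gives 0, best alternative gives 0.
Others bid (5, 5, 6): truth gives 0, best alternative gives 0.
(Remaining 119 profiles checked similarly; truth is weakly best in each.)
In every case the truthful bid is at least as good as any alternative, so it is a dominant strategy.

Yes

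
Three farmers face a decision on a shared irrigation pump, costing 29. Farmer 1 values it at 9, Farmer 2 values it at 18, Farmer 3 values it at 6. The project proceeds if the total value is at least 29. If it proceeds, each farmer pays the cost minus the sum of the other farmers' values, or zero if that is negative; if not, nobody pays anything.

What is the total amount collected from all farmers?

21

Total value 33 ≥ cost 29, so it is built.
Farmer 1: others sum to 24; max(0, 29 - 24) = 5.
Farmer 2: others sum to 15; max(0, 29 - 15) = 14.
Farmer 3: others sum to 27; max(0, 29 - 27) = 2.
Total collected = 5 + 14 + 2 = 21.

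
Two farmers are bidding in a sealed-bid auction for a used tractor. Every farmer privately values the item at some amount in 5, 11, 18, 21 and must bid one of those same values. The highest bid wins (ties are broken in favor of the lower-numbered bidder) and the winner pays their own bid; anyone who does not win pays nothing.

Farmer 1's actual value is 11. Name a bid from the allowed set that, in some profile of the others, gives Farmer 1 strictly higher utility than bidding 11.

Suppose Farmer 2 bids 5.
Bid 11: wins, pays 11, utility 11 - 11 = 0.
Bid 5: wins, pays 5, utility 11 - 5 = 6.
So bidding 5 beats truth here (6 > 0).

5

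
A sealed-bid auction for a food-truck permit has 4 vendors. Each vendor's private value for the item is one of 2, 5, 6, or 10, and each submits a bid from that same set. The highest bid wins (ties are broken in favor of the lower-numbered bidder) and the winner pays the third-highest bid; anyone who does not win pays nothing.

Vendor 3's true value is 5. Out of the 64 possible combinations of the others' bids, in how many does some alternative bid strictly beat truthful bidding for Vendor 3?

Others bid (2, 2, 6): truth gives 0; bid 6 gives 3 > 0. Violating.
Others bid (2, 2, 10): truth gives 0; bid 10 gives 3 > 0. Violating.
Others bid (2, 5, 2): truth gives 0; bid 6 gives 3 > 0. Violating.
Others bid (2, 6, 2): truth gives 0; bid 10 gives 3 > 0. Violating.
Others bid (2, 2, 2): truth gives 3; no alternative beats it.
Others bid (2, 2, 5): truth gives 3; no alternative beats it.
(Checking all 64 profiles: 6 have a profitable deviation, 58 do not.)

6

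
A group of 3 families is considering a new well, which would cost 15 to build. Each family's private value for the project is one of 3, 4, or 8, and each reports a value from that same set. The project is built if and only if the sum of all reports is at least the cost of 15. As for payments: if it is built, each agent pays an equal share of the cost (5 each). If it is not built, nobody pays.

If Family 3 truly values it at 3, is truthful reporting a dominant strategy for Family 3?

Yes

Check each profile of the others' reports and compare truth against every alternative report.
Others report (3, 8): truth gives 0, best alternative gives -2.
Others report (8, 3): truth gives 0, best alternative gives -2.
Others report (4, 8): truth gives -2, best alternative gives -2.
Others report (8, 4): truth gives -2, best alternative gives -2.
Others report (8, 8): truth gives -2, best alternative gives -2.
Others report (3, 3): truth gives 0, best alternative gives 0.
(Remaining 3 profiles checked similarly; truth is weakly best in each.)
In every case the truthful report is at least as good as any alternative, so it is a dominant strategy.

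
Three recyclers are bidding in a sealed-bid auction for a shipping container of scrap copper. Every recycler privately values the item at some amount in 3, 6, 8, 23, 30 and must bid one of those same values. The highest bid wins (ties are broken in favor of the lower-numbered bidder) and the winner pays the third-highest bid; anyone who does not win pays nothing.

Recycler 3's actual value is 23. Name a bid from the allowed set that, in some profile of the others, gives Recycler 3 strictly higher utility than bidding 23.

30

Suppose Recycler 1 bids 3 and Recycler 2 bids 23.
Bid 23: loses, pays 0, utility 0.
Bid 30: wins, pays 3, utility 23 - 3 = 20.
So bidding 30 beats truth here (20 > 0).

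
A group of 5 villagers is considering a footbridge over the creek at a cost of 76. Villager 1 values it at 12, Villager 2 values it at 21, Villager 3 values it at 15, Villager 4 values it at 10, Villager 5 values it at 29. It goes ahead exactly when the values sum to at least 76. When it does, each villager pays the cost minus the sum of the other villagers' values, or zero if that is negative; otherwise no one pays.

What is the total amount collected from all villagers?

Total value 87 ≥ cost 76, so it is built.
Villager 1: others sum to 75; max(0, 76 - 75) = 1.
Villager 2: others sum to 66; max(0, 76 - 66) = 10.
Villager 3: others sum to 72; max(0, 76 - 72) = 4.
Villager 4: others sum to 77; max(0, 76 - 77) = 0.
Villager 5: others sum to 58; max(0, 76 - 58) = 18.
Total collected = 1 + 10 + 4 + 0 + 18 = 33.

33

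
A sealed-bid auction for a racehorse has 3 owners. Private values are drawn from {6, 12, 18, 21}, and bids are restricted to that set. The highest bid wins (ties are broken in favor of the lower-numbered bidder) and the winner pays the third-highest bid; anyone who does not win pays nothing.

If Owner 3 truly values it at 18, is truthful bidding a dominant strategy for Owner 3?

Consider the case where Owner 1 bids 6 and Owner 2 bids 18.
Truthful bid 18: loses, pays 0, utility 0.
Bid 21 instead: wins, pays 6, utility 18 - 6 = 12.
Since 12 > 0, bidding 21 is strictly better here, so truthful bidding is not dominant.

No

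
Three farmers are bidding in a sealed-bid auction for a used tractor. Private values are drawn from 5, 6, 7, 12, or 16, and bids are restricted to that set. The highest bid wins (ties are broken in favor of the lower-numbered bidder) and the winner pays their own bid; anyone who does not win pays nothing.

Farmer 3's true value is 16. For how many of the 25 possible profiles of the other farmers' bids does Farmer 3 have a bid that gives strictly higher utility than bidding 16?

Others bid (5, 5): truth gives 0; bid 6 gives 10 > 0. Violating.
Others bid (5, 6): truth gives 0; bid 7 gives 9 > 0. Violating.
Others bid (5, 7): truth gives 0; bid 12 gives 4 > 0. Violating.
Others bid (6, 5): truth gives 0; bid 7 gives 9 > 0. Violating.
Others bid (5, 12): truth gives 0; no alternative beats it.
Others bid (5, 16): truth gives 0; no alternative beats it.
(Checking all 25 profiles: 9 have a profitable deviation, 16 do not.)

9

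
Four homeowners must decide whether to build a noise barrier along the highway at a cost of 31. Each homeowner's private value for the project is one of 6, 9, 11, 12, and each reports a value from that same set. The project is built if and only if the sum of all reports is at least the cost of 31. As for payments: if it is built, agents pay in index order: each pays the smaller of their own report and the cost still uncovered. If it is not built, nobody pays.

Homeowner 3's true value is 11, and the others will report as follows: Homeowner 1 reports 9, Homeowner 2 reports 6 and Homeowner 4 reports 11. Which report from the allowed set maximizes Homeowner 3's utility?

Report 6: project built, pays 6, utility 11 - 6 = 5.
Report 9: project built, pays 9, utility 11 - 9 = 2.
Report 11: project built, pays 11, utility 11 - 11 = 0.
Report 12: project built, pays 12, utility 11 - 12 = -1.
The best choice is 6 with utility 5.

6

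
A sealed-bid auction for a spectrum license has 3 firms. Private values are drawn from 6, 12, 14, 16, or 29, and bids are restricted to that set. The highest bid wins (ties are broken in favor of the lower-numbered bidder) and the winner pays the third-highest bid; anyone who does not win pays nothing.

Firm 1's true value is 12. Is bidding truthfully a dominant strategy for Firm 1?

Consider the case where Firm 2 bids 6 and Firm 3 bids 14.
Truthful bid 12: loses, pays 0, utility 0.
Bid 14 instead: wins, pays 6, utility 12 - 6 = 6.
Since 6 > 0, bidding 14 is strictly better here, so truthful bidding is not dominant.

No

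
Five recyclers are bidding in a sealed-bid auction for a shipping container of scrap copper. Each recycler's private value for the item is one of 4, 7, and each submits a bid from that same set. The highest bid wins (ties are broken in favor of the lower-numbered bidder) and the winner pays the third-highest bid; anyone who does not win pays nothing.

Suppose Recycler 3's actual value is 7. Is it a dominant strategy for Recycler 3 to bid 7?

Check each profile of the others' bids and compare truth against every alternative bid.
Others bid (4, 4, 4, 4): truth gives 3, best alternative gives 0.
Others bid (4, 4, 4, 7): truth gives 3, best alternative gives 0.
Others bid (4, 4, 7, 4): truth gives 3, best alternative gives 0.
Others bid (4, 4, 7, 7): truth gives 0, best alternative gives 0.
Others bid (4, 7, 4, 4): truth gives 0, best alternative gives 0.
Others bid (4, 7, 4, 7): truth gives 0, best alternative gives 0.
(Remaining 10 profiles checked similarly; truth is weakly best in each.)
In every case the truthful bid is at least as good as any alternative, so it is a dominant strategy.

Yes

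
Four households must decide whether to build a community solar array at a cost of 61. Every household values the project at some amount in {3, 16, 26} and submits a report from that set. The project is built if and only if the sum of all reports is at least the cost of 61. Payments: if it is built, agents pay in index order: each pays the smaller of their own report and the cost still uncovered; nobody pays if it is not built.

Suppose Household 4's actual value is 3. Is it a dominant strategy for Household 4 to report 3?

Check each profile of the others' reports and compare truth against every alternative report.
Others report (3, 16, 26): truth gives 0, best alternative gives -13.
Others report (3, 26, 16): truth gives 0, best alternative gives -13.
Others report (16, 3, 26): truth gives 0, best alternative gives -13.
Others report (16, 26, 3): truth gives 0, best alternative gives -13.
Others report (26, 3, 16): truth gives 0, best alternative gives -13.
Others report (26, 16, 3): truth gives 0, best alternative gives -13.
(Remaining 21 profiles checked similarly; truth is weakly best in each.)
In every case the truthful report is at least as good as any alternative, so it is a dominant strategy.

Yes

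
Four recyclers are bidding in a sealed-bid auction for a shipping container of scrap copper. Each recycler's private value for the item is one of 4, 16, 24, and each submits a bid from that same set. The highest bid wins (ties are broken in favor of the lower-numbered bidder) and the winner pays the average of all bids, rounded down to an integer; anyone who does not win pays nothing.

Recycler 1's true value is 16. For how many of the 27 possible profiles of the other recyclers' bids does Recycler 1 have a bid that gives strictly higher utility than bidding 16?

4

Others bid (4, 4, 4): truth gives 9; bid 4 gives 12 > 9. Violating.
Others bid (4, 4, 24): truth gives 0; bid 24 gives 2 > 0. Violating.
Others bid (4, 24, 4): truth gives 0; bid 24 gives 2 > 0. Violating.
Others bid (24, 4, 4): truth gives 0; bid 24 gives 2 > 0. Violating.
Others bid (4, 4, 16): truth gives 6; no alternative beats it.
Others bid (4, 16, 4): truth gives 6; no alternative beats it.
(Checking all 27 profiles: 4 have a profitable deviation, 23 do not.)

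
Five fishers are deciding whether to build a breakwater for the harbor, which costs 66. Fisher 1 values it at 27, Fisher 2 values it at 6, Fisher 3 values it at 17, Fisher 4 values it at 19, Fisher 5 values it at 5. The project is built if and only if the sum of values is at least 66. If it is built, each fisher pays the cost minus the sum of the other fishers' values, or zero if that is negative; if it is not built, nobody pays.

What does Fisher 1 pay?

Total value 74 ≥ cost 66, so the project is built.
The other fishers' values sum to 47.
Cost minus that sum is 66 - 47 = 19.

19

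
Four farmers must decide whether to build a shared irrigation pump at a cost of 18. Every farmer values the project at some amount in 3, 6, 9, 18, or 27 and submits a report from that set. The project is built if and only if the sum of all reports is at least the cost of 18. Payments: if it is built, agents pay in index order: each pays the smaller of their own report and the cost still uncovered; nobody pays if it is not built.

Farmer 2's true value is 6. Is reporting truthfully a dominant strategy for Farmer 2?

No

Consider the case where Farmer 1 reports 3, Farmer 3 reports 3 and Farmer 4 reports 9.
Truthful report 6: project built, pays 6, utility 6 - 6 = 0.
Report 3 instead: project built, pays 3, utility 6 - 3 = 3.
Since 3 > 0, reporting 3 is strictly better here, so truthful reporting is not dominant.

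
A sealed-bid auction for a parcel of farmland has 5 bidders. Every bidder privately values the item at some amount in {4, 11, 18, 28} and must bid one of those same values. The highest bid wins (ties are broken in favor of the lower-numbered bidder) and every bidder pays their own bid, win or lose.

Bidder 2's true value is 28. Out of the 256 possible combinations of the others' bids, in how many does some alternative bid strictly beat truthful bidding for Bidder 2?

Others bid (4, 4, 4, 4): truth gives 0; bid 11 gives 17 > 0. Violating.
Others bid (4, 4, 4, 11): truth gives 0; bid 11 gives 17 > 0. Violating.
Others bid (4, 4, 4, 18): truth gives 0; bid 18 gives 10 > 0. Violating.
Others bid (4, 4, 11, 4): truth gives 0; bid 11 gives 17 > 0. Violating.
Others bid (4, 4, 4, 28): truth gives 0; no alternative beats it.
Others bid (4, 4, 11, 28): truth gives 0; no alternative beats it.
(Checking all 256 profiles: 118 have a profitable deviation, 138 do not.)

118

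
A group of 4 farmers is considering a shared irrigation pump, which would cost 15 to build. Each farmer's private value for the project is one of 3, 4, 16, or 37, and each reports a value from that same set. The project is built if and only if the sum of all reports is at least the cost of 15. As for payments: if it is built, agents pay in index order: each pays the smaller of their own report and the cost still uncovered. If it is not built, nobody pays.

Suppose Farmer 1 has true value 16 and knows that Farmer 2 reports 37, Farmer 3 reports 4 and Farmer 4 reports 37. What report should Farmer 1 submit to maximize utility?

3

Report 3: project built, pays 3, utility 16 - 3 = 13.
Report 4: project built, pays 4, utility 16 - 4 = 12.
Report 16: project built, pays 15, utility 16 - 15 = 1.
Report 37: project built, pays 15, utility 16 - 15 = 1.
The best choice is 3 with utility 13.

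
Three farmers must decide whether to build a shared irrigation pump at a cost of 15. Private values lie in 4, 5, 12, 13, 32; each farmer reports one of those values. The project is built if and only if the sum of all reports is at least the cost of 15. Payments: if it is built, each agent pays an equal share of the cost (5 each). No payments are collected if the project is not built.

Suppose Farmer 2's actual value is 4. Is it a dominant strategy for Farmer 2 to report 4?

Check each profile of the others' reports and compare truth against every alternative report.
Others report (5, 5): truth gives 0, best alternative gives -1.
Others report (4, 12): truth gives -1, best alternative gives -1.
Others report (4, 13): truth gives -1, best alternative gives -1.
Others report (4, 32): truth gives -1, best alternative gives -1.
Others report (5, 12): truth gives -1, best alternative gives -1.
Others report (5, 13): truth gives -1, best alternative gives -1.
(Remaining 19 profiles checked similarly; truth is weakly best in each.)
In every case the truthful report is at least as good as any alternative, so it is a dominant strategy.

Yes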